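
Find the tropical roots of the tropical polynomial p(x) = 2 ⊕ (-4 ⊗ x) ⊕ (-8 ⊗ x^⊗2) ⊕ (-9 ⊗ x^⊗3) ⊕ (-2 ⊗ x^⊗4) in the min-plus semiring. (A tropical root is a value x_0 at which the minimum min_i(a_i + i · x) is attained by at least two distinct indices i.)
Roots: {-7, 1, 4, 6}

Each tropical root is a break point of the lower envelope of the lines y = a_i + i · x (there are 5 lines, with slopes 0, 1, ..., 4). Only the lines that attain the minimum somewhere contribute to roots; other lines are dominated. Here the surviving (envelope) indices are i = 4, i = 3, i = 2, i = 1, i = 0.
Intersections between consecutive envelope lines give the roots: for adjacent envelope indices i < j the intersection is x = (a_i − a_j) / (j − i). Reading off the sorted break points: {-7, 1, 4, 6}.
Verification: at each break x_0, at least two indices attain the minimum of min_i(a_i + i · x_0).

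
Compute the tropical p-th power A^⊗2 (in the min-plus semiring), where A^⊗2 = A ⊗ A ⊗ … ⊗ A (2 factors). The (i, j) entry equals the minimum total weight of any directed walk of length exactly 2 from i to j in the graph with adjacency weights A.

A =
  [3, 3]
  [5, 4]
A^⊗2 =
  [6, 6]
  [8, 8]

Each entry (A^⊗2)_ij equals the minimum over all length-2 walks i = v_0 → v_1 → … → v_2 = j of Σ_t A[v_t][v_{t+1}]. For example, for (i, j) = (0, 1) we minimise over 2 possible intermediate vertex sequences; the minimum is 6, attained along the walk 0 → 0 → 1.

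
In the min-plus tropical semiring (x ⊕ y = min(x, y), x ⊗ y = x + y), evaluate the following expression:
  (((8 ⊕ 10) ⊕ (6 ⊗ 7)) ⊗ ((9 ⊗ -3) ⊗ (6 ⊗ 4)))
(((8 ⊕ 10) ⊕ (6 ⊗ 7)) ⊗ ((9 ⊗ -3) ⊗ (6 ⊗ 4))) = 24

Expand innermost to outermost. Recall ⊕ takes the minimum of its arguments and ⊗ takes their sum. Working out the expression (((8 ⊕ 10) ⊕ (6 ⊗ 7)) ⊗ ((9 ⊗ -3) ⊗ (6 ⊗ 4))) gives 24.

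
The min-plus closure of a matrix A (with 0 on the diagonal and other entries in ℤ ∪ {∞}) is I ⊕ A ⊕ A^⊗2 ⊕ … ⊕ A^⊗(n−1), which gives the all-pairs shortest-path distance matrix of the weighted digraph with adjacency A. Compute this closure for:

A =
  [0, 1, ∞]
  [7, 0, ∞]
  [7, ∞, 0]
Closure =
  [0, 1, ∞]
  [7, 0, ∞]
  [7, 8, 0]

This is the Floyd-Warshall all-pairs shortest-path computation. For each intermediate vertex k = 0, 1, …, 2, update dist[i][j] ← min(dist[i][j], dist[i][k] + dist[k][j]). The final matrix gives, for each (i, j), the minimum total weight of any directed path from i to j (possibly empty when i = j).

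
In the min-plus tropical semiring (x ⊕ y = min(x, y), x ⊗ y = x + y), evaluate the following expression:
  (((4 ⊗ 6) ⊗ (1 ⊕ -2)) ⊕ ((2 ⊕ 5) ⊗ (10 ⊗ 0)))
(((4 ⊗ 6) ⊗ (1 ⊕ -2)) ⊕ ((2 ⊕ 5) ⊗ (10 ⊗ 0))) = 8

Expand innermost to outermost. Recall ⊕ takes the minimum of its arguments and ⊗ takes their sum. Working out the expression (((4 ⊗ 6) ⊗ (1 ⊕ -2)) ⊕ ((2 ⊕ 5) ⊗ (10 ⊗ 0))) gives 8.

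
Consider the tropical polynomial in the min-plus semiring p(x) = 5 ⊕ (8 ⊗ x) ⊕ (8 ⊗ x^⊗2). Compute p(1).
p(1) = 5

A tropical monomial a ⊗ x^⊗i evaluates to a + i · x. Evaluating each term at x = 1:
  Term 0 contributes 5 + 0 · 1 = 5
  Term 1 contributes 8 + 1 · 1 = 9
  Term 2 contributes 8 + 2 · 1 = 10
p(1) = ⊕ of these = min[5, 9, 10] = 5.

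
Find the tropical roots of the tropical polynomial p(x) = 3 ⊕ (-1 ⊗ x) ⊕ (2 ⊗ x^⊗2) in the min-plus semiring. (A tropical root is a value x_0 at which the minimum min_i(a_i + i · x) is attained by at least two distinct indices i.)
Roots: {-3, 4}

Each tropical root is a break point of the lower envelope of the lines y = a_i + i · x (there are 3 lines, with slopes 0, 1, ..., 2). Only the lines that attain the minimum somewhere contribute to roots; other lines are dominated. Here the surviving (envelope) indices are i = 2, i = 1, i = 0.
Intersections between consecutive envelope lines give the roots: for adjacent envelope indices i < j the intersection is x = (a_i − a_j) / (j − i). Reading off the sorted break points: {-3, 4}.
Verification: at each break x_0, at least two indices attain the minimum of min_i(a_i + i · x_0).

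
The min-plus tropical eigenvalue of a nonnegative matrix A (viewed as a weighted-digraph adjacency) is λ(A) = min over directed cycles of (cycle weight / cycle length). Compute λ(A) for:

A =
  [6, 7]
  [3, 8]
λ(A) = 5

Enumerate directed cycles and compute their means (weight / length). Sample:
  cycle 0 → 0: weight = 6, length = 1, mean = 6/1 ≈ 6.000
  cycle 1 → 1: weight = 8, length = 1, mean = 8/1 ≈ 8.000
  cycle 0 → 1 → 0: weight = 10, length = 2, mean = 10/2 ≈ 5.000
  cycle 1 → 0 → 1: weight = 10, length = 2, mean = 10/2 ≈ 5.000
Minimum mean = 5.000, attained e.g. along the cycle 0 → 1 → 0 with weight 10 and length 2. So λ(A) = 10/2 = 5.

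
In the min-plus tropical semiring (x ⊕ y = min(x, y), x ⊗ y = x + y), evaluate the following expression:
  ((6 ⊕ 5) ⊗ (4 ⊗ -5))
((6 ⊕ 5) ⊗ (4 ⊗ -5)) = 4

Expand innermost to outermost. Recall ⊕ takes the minimum of its arguments and ⊗ takes their sum. Working out the expression ((6 ⊕ 5) ⊗ (4 ⊗ -5)) gives 4.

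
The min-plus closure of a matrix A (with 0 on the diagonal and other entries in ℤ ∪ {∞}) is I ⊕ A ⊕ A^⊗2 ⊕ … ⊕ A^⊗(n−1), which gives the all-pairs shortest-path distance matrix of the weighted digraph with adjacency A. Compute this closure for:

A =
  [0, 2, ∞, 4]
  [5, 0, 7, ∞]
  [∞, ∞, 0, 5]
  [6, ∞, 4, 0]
Closure =
  [0, 2, 8, 4]
  [5, 0, 7, 9]
  [11, 13, 0, 5]
  [6, 8, 4, 0]

This is the Floyd-Warshall all-pairs shortest-path computation. For each intermediate vertex k = 0, 1, …, 3, update dist[i][j] ← min(dist[i][j], dist[i][k] + dist[k][j]). The final matrix gives, for each (i, j), the minimum total weight of any directed path from i to j (possibly empty when i = j).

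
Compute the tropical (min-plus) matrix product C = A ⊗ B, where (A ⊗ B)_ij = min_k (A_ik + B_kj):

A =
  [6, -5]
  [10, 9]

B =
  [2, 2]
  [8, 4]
A ⊗ B =
  [3, -1]
  [12, 12]

Apply the min-plus product entry-by-entry:
  C[0][0] = min over k of (A[0][0] + B[0][0] = 6 + 2 = 8, A[0][1] + B[1][0] = -5 + 8 = 3) = 3 (attained at k = 1)
  C[0][1] = min over k of (A[0][0] + B[0][1] = 6 + 2 = 8, A[0][1] + B[1][1] = -5 + 4 = -1) = -1 (attained at k = 1)
  C[1][0] = min over k of (A[1][0] + B[0][0] = 10 + 2 = 12, A[1][1] + B[1][0] = 9 + 8 = 17) = 12 (attained at k = 0)
  C[1][1] = min over k of (A[1][0] + B[0][1] = 10 + 2 = 12, A[1][1] + B[1][1] = 9 + 4 = 13) = 12 (attained at k = 0)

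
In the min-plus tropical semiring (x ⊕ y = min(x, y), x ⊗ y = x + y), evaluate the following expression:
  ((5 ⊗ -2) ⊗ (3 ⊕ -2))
((5 ⊗ -2) ⊗ (3 ⊕ -2)) = 1

Expand innermost to outermost. Recall ⊕ takes the minimum of its arguments and ⊗ takes their sum. Working out the expression ((5 ⊗ -2) ⊗ (3 ⊕ -2)) gives 1.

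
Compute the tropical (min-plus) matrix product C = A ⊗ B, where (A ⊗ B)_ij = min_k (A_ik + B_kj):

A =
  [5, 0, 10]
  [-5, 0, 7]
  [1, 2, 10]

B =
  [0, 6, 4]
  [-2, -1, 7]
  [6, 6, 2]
A ⊗ B =
  [-2, -1, 7]
  [-5, -1, -1]
  [0, 1, 5]

Apply the min-plus product entry-by-entry:
  C[0][0] = min over k of (A[0][0] + B[0][0] = 5 + 0 = 5, A[0][1] + B[1][0] = 0 + -2 = -2, A[0][2] + B[2][0] = 10 + 6 = 16) = -2 (attained at k = 1)
  C[0][1] = min over k of (A[0][0] + B[0][1] = 5 + 6 = 11, A[0][1] + B[1][1] = 0 + -1 = -1, A[0][2] + B[2][1] = 10 + 6 = 16) = -1 (attained at k = 1)
  C[0][2] = min over k of (A[0][0] + B[0][2] = 5 + 4 = 9, A[0][1] + B[1][2] = 0 + 7 = 7, A[0][2] + B[2][2] = 10 + 2 = 12) = 7 (attained at k = 1)
  C[1][0] = min over k of (A[1][0] + B[0][0] = -5 + 0 = -5, A[1][1] + B[1][0] = 0 + -2 = -2, A[1][2] + B[2][0] = 7 + 6 = 13) = -5 (attained at k = 0)
  C[1][1] = min over k of (A[1][0] + B[0][1] = -5 + 6 = 1, A[1][1] + B[1][1] = 0 + -1 = -1, A[1][2] + B[2][1] = 7 + 6 = 13) = -1 (attained at k = 1)
  C[1][2] = min over k of (A[1][0] + B[0][2] = -5 + 4 = -1, A[1][1] + B[1][2] = 0 + 7 = 7, A[1][2] + B[2][2] = 7 + 2 = 9) = -1 (attained at k = 0)
  C[2][0] = min over k of (A[2][0] + B[0][0] = 1 + 0 = 1, A[2][1] + B[1][0] = 2 + -2 = 0, A[2][2] + B[2][0] = 10 + 6 = 16) = 0 (attained at k = 1)
  C[2][1] = min over k of (A[2][0] + B[0][1] = 1 + 6 = 7, A[2][1] + B[1][1] = 2 + -1 = 1, A[2][2] + B[2][1] = 10 + 6 = 16) = 1 (attained at k = 1)
  C[2][2] = min over k of (A[2][0] + B[0][2] = 1 + 4 = 5, A[2][1] + B[1][2] = 2 + 7 = 9, A[2][2] + B[2][2] = 10 + 2 = 12) = 5 (attained at k = 0)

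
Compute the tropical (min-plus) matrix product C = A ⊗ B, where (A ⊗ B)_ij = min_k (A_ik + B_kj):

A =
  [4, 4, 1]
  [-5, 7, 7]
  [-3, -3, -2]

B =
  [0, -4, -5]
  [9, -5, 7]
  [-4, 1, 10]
A ⊗ B =
  [-3, -1, -1]
  [-5, -9, -10]
  [-6, -8, -8]

Apply the min-plus product entry-by-entry:
  C[0][0] = min over k of (A[0][0] + B[0][0] = 4 + 0 = 4, A[0][1] + B[1][0] = 4 + 9 = 13, A[0][2] + B[2][0] = 1 + -4 = -3) = -3 (attained at k = 2)
  C[0][1] = min over k of (A[0][0] + B[0][1] = 4 + -4 = 0, A[0][1] + B[1][1] = 4 + -5 = -1, A[0][2] + B[2][1] = 1 + 1 = 2) = -1 (attained at k = 1)
  C[0][2] = min over k of (A[0][0] + B[0][2] = 4 + -5 = -1, A[0][1] + B[1][2] = 4 + 7 = 11, A[0][2] + B[2][2] = 1 + 10 = 11) = -1 (attained at k = 0)
  C[1][0] = min over k of (A[1][0] + B[0][0] = -5 + 0 = -5, A[1][1] + B[1][0] = 7 + 9 = 16, A[1][2] + B[2][0] = 7 + -4 = 3) = -5 (attained at k = 0)
  C[1][1] = min over k of (A[1][0] + B[0][1] = -5 + -4 = -9, A[1][1] + B[1][1] = 7 + -5 = 2, A[1][2] + B[2][1] = 7 + 1 = 8) = -9 (attained at k = 0)
  C[1][2] = min over k of (A[1][0] + B[0][2] = -5 + -5 = -10, A[1][1] + B[1][2] = 7 + 7 = 14, A[1][2] + B[2][2] = 7 + 10 = 17) = -10 (attained at k = 0)
  C[2][0] = min over k of (A[2][0] + B[0][0] = -3 + 0 = -3, A[2][1] + B[1][0] = -3 + 9 = 6, A[2][2] + B[2][0] = -2 + -4 = -6) = -6 (attained at k = 2)
  C[2][1] = min over k of (A[2][0] + B[0][1] = -3 + -4 = -7, A[2][1] + B[1][1] = -3 + -5 = -8, A[2][2] + B[2][1] = -2 + 1 = -1) = -8 (attained at k = 1)
  C[2][2] = min over k of (A[2][0] + B[0][2] = -3 + -5 = -8, A[2][1] + B[1][2] = -3 + 7 = 4, A[2][2] + B[2][2] = -2 + 10 = 8) = -8 (attained at k = 0)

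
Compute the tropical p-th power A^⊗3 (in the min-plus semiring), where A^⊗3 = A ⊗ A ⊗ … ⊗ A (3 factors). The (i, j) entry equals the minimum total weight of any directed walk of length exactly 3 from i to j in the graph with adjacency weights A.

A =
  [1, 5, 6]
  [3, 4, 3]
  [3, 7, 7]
A^⊗3 =
  [3, 7, 8]
  [5, 9, 10]
  [5, 9, 10]

Each entry (A^⊗3)_ij equals the minimum over all length-3 walks i = v_0 → v_1 → … → v_3 = j of Σ_t A[v_t][v_{t+1}]. For example, for (i, j) = (0, 2) we minimise over 9 possible intermediate vertex sequences; the minimum is 8, attained along the walk 0 → 0 → 0 → 2.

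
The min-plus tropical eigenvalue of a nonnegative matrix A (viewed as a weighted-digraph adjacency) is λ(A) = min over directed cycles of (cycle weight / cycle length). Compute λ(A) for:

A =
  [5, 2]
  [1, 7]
λ(A) = 3/2

Enumerate directed cycles and compute their means (weight / length). Sample:
  cycle 0 → 0: weight = 5, length = 1, mean = 5/1 ≈ 5.000
  cycle 1 → 1: weight = 7, length = 1, mean = 7/1 ≈ 7.000
  cycle 0 → 1 → 0: weight = 3, length = 2, mean = 3/2 ≈ 1.500
  cycle 1 → 0 → 1: weight = 3, length = 2, mean = 3/2 ≈ 1.500
Minimum mean = 1.500, attained e.g. along the cycle 0 → 1 → 0 with weight 3 and length 2. So λ(A) = 3/2 = 3/2.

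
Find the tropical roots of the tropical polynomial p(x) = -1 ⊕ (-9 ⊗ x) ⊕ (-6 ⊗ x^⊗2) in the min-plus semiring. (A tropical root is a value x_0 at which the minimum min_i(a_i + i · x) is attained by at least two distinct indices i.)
Roots: {-3, 8}

Each tropical root is a break point of the lower envelope of the lines y = a_i + i · x (there are 3 lines, with slopes 0, 1, ..., 2). Only the lines that attain the minimum somewhere contribute to roots; other lines are dominated. Here the surviving (envelope) indices are i = 2, i = 1, i = 0.
Intersections between consecutive envelope lines give the roots: for adjacent envelope indices i < j the intersection is x = (a_i − a_j) / (j − i). Reading off the sorted break points: {-3, 8}.
Verification: at each break x_0, at least two indices attain the minimum of min_i(a_i + i · x_0).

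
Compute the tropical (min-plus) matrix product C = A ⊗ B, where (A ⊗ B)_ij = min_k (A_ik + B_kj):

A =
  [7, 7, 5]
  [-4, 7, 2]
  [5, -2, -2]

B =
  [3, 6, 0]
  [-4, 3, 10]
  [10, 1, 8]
A ⊗ B =
  [3, 6, 7]
  [-1, 2, -4]
  [-6, -1, 5]

Apply the min-plus product entry-by-entry:
  C[0][0] = min over k of (A[0][0] + B[0][0] = 7 + 3 = 10, A[0][1] + B[1][0] = 7 + -4 = 3, A[0][2] + B[2][0] = 5 + 10 = 15) = 3 (attained at k = 1)
  C[0][1] = min over k of (A[0][0] + B[0][1] = 7 + 6 = 13, A[0][1] + B[1][1] = 7 + 3 = 10, A[0][2] + B[2][1] = 5 + 1 = 6) = 6 (attained at k = 2)
  C[0][2] = min over k of (A[0][0] + B[0][2] = 7 + 0 = 7, A[0][1] + B[1][2] = 7 + 10 = 17, A[0][2] + B[2][2] = 5 + 8 = 13) = 7 (attained at k = 0)
  C[1][0] = min over k of (A[1][0] + B[0][0] = -4 + 3 = -1, A[1][1] + B[1][0] = 7 + -4 = 3, A[1][2] + B[2][0] = 2 + 10 = 12) = -1 (attained at k = 0)
  C[1][1] = min over k of (A[1][0] + B[0][1] = -4 + 6 = 2, A[1][1] + B[1][1] = 7 + 3 = 10, A[1][2] + B[2][1] = 2 + 1 = 3) = 2 (attained at k = 0)
  C[1][2] = min over k of (A[1][0] + B[0][2] = -4 + 0 = -4, A[1][1] + B[1][2] = 7 + 10 = 17, A[1][2] + B[2][2] = 2 + 8 = 10) = -4 (attained at k = 0)
  C[2][0] = min over k of (A[2][0] + B[0][0] = 5 + 3 = 8, A[2][1] + B[1][0] = -2 + -4 = -6, A[2][2] + B[2][0] = -2 + 10 = 8) = -6 (attained at k = 1)
  C[2][1] = min over k of (A[2][0] + B[0][1] = 5 + 6 = 11, A[2][1] + B[1][1] = -2 + 3 = 1, A[2][2] + B[2][1] = -2 + 1 = -1) = -1 (attained at k = 2)
  C[2][2] = min over k of (A[2][0] + B[0][2] = 5 + 0 = 5, A[2][1] + B[1][2] = -2 + 10 = 8, A[2][2] + B[2][2] = -2 + 8 = 6) = 5 (attained at k = 0)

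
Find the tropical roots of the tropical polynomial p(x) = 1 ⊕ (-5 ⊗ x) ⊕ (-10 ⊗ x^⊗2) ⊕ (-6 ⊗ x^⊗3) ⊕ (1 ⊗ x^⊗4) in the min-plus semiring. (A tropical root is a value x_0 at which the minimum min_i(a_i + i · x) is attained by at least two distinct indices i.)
Roots: {-7, -4, 5, 6}

Each tropical root is a break point of the lower envelope of the lines y = a_i + i · x (there are 5 lines, with slopes 0, 1, ..., 4). Only the lines that attain the minimum somewhere contribute to roots; other lines are dominated. Here the surviving (envelope) indices are i = 4, i = 3, i = 2, i = 1, i = 0.
Intersections between consecutive envelope lines give the roots: for adjacent envelope indices i < j the intersection is x = (a_i − a_j) / (j − i). Reading off the sorted break points: {-7, -4, 5, 6}.
Verification: at each break x_0, at least two indices attain the minimum of min_i(a_i + i · x_0).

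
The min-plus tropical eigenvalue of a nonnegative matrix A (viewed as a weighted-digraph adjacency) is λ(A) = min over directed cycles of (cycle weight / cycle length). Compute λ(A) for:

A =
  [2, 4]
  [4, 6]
λ(A) = 2

Enumerate directed cycles and compute their means (weight / length). Sample:
  cycle 0 → 0: weight = 2, length = 1, mean = 2/1 ≈ 2.000
  cycle 1 → 1: weight = 6, length = 1, mean = 6/1 ≈ 6.000
  cycle 0 → 1 → 0: weight = 8, length = 2, mean = 8/2 ≈ 4.000
  cycle 1 → 0 → 1: weight = 8, length = 2, mean = 8/2 ≈ 4.000
Minimum mean = 2.000, attained e.g. along the cycle 0 → 0 with weight 2 and length 1. So λ(A) = 2/1 = 2.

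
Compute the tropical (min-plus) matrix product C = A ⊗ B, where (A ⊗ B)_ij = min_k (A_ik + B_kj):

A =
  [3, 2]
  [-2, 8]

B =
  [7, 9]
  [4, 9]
A ⊗ B =
  [6, 11]
  [5, 7]

Apply the min-plus product entry-by-entry:
  C[0][0] = min over k of (A[0][0] + B[0][0] = 3 + 7 = 10, A[0][1] + B[1][0] = 2 + 4 = 6) = 6 (attained at k = 1)
  C[0][1] = min over k of (A[0][0] + B[0][1] = 3 + 9 = 12, A[0][1] + B[1][1] = 2 + 9 = 11) = 11 (attained at k = 1)
  C[1][0] = min over k of (A[1][0] + B[0][0] = -2 + 7 = 5, A[1][1] + B[1][0] = 8 + 4 = 12) = 5 (attained at k = 0)
  C[1][1] = min over k of (A[1][0] + B[0][1] = -2 + 9 = 7, A[1][1] + B[1][1] = 8 + 9 = 17) = 7 (attained at k = 0)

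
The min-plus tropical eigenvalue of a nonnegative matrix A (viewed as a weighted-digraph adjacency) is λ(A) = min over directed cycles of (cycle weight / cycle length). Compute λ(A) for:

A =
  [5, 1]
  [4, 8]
λ(A) = 5/2

Enumerate directed cycles and compute their means (weight / length). Sample:
  cycle 0 → 0: weight = 5, length = 1, mean = 5/1 ≈ 5.000
  cycle 1 → 1: weight = 8, length = 1, mean = 8/1 ≈ 8.000
  cycle 0 → 1 → 0: weight = 5, length = 2, mean = 5/2 ≈ 2.500
  cycle 1 → 0 → 1: weight = 5, length = 2, mean = 5/2 ≈ 2.500
Minimum mean = 2.500, attained e.g. along the cycle 0 → 1 → 0 with weight 5 and length 2. So λ(A) = 5/2 = 5/2.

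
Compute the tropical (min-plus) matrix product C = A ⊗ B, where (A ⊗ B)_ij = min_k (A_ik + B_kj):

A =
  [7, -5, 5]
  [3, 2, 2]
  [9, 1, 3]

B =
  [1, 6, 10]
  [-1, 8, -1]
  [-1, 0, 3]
A ⊗ B =
  [-6, 3, -6]
  [1, 2, 1]
  [0, 3, 0]

Apply the min-plus product entry-by-entry:
  C[0][0] = min over k of (A[0][0] + B[0][0] = 7 + 1 = 8, A[0][1] + B[1][0] = -5 + -1 = -6, A[0][2] + B[2][0] = 5 + -1 = 4) = -6 (attained at k = 1)
  C[0][1] = min over k of (A[0][0] + B[0][1] = 7 + 6 = 13, A[0][1] + B[1][1] = -5 + 8 = 3, A[0][2] + B[2][1] = 5 + 0 = 5) = 3 (attained at k = 1)
  C[0][2] = min over k of (A[0][0] + B[0][2] = 7 + 10 = 17, A[0][1] + B[1][2] = -5 + -1 = -6, A[0][2] + B[2][2] = 5 + 3 = 8) = -6 (attained at k = 1)
  C[1][0] = min over k of (A[1][0] + B[0][0] = 3 + 1 = 4, A[1][1] + B[1][0] = 2 + -1 = 1, A[1][2] + B[2][0] = 2 + -1 = 1) = 1 (attained at k = 1)
  C[1][1] = min over k of (A[1][0] + B[0][1] = 3 + 6 = 9, A[1][1] + B[1][1] = 2 + 8 = 10, A[1][2] + B[2][1] = 2 + 0 = 2) = 2 (attained at k = 2)
  C[1][2] = min over k of (A[1][0] + B[0][2] = 3 + 10 = 13, A[1][1] + B[1][2] = 2 + -1 = 1, A[1][2] + B[2][2] = 2 + 3 = 5) = 1 (attained at k = 1)
  C[2][0] = min over k of (A[2][0] + B[0][0] = 9 + 1 = 10, A[2][1] + B[1][0] = 1 + -1 = 0, A[2][2] + B[2][0] = 3 + -1 = 2) = 0 (attained at k = 1)
  C[2][1] = min over k of (A[2][0] + B[0][1] = 9 + 6 = 15, A[2][1] + B[1][1] = 1 + 8 = 9, A[2][2] + B[2][1] = 3 + 0 = 3) = 3 (attained at k = 2)
  C[2][2] = min over k of (A[2][0] + B[0][2] = 9 + 10 = 19, A[2][1] + B[1][2] = 1 + -1 = 0, A[2][2] + B[2][2] = 3 + 3 = 6) = 0 (attained at k = 1)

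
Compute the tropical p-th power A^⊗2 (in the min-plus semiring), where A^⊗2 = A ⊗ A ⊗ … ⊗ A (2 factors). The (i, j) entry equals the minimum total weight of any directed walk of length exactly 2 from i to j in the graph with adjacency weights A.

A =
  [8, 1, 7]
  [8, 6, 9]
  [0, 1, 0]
A^⊗2 =
  [7, 7, 7]
  [9, 9, 9]
  [0, 1, 0]

Each entry (A^⊗2)_ij equals the minimum over all length-2 walks i = v_0 → v_1 → … → v_2 = j of Σ_t A[v_t][v_{t+1}]. For example, for (i, j) = (0, 2) we minimise over 3 possible intermediate vertex sequences; the minimum is 7, attained along the walk 0 → 2 → 2.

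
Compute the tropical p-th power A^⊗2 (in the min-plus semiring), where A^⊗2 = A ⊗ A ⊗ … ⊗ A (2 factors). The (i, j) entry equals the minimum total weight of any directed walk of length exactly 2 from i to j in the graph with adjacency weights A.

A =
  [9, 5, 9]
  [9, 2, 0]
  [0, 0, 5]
A^⊗2 =
  [9, 7, 5]
  [0, 0, 2]
  [5, 2, 0]

Each entry (A^⊗2)_ij equals the minimum over all length-2 walks i = v_0 → v_1 → … → v_2 = j of Σ_t A[v_t][v_{t+1}]. For example, for (i, j) = (0, 2) we minimise over 3 possible intermediate vertex sequences; the minimum is 5, attained along the walk 0 → 1 → 2.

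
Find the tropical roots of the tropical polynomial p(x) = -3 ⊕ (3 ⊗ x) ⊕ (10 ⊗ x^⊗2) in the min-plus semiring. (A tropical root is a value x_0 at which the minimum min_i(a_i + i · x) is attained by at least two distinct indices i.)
Roots: {-7, -6}

Each tropical root is a break point of the lower envelope of the lines y = a_i + i · x (there are 3 lines, with slopes 0, 1, ..., 2). Only the lines that attain the minimum somewhere contribute to roots; other lines are dominated. Here the surviving (envelope) indices are i = 2, i = 1, i = 0.
Intersections between consecutive envelope lines give the roots: for adjacent envelope indices i < j the intersection is x = (a_i − a_j) / (j − i). Reading off the sorted break points: {-7, -6}.
Verification: at each break x_0, at least two indices attain the minimum of min_i(a_i + i · x_0).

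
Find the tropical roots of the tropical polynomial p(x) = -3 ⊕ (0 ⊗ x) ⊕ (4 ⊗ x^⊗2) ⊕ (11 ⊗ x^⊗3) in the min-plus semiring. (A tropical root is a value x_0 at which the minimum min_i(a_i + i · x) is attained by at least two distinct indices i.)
Roots: {-7, -4, -3}

Each tropical root is a break point of the lower envelope of the lines y = a_i + i · x (there are 4 lines, with slopes 0, 1, ..., 3). Only the lines that attain the minimum somewhere contribute to roots; other lines are dominated. Here the surviving (envelope) indices are i = 3, i = 2, i = 1, i = 0.
Intersections between consecutive envelope lines give the roots: for adjacent envelope indices i < j the intersection is x = (a_i − a_j) / (j − i). Reading off the sorted break points: {-7, -4, -3}.
Verification: at each break x_0, at least two indices attain the minimum of min_i(a_i + i · x_0).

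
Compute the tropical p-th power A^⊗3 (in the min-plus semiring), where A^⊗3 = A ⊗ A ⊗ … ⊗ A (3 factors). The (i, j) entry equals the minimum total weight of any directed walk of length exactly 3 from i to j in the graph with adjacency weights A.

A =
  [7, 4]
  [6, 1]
A^⊗3 =
  [11, 6]
  [8, 3]

Each entry (A^⊗3)_ij equals the minimum over all length-3 walks i = v_0 → v_1 → … → v_3 = j of Σ_t A[v_t][v_{t+1}]. For example, for (i, j) = (0, 1) we minimise over 4 possible intermediate vertex sequences; the minimum is 6, attained along the walk 0 → 1 → 1 → 1.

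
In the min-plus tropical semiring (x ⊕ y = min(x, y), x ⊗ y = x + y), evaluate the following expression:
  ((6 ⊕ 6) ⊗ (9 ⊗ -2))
((6 ⊕ 6) ⊗ (9 ⊗ -2)) = 13

Expand innermost to outermost. Recall ⊕ takes the minimum of its arguments and ⊗ takes their sum. Working out the expression ((6 ⊕ 6) ⊗ (9 ⊗ -2)) gives 13.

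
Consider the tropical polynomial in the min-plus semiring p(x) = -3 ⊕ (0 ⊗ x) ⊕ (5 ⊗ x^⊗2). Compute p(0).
p(0) = -3

A tropical monomial a ⊗ x^⊗i evaluates to a + i · x. Evaluating each term at x = 0:
  Term 0 contributes -3 + 0 · 0 = -3
  Term 1 contributes 0 + 1 · 0 = 0
  Term 2 contributes 5 + 2 · 0 = 5
p(0) = ⊕ of these = min[-3, 0, 5] = -3.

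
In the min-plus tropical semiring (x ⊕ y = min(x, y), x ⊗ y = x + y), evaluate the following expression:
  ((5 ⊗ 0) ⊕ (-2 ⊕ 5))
((5 ⊗ 0) ⊕ (-2 ⊕ 5)) = -2

Expand innermost to outermost. Recall ⊕ takes the minimum of its arguments and ⊗ takes their sum. Working out the expression ((5 ⊗ 0) ⊕ (-2 ⊕ 5)) gives -2.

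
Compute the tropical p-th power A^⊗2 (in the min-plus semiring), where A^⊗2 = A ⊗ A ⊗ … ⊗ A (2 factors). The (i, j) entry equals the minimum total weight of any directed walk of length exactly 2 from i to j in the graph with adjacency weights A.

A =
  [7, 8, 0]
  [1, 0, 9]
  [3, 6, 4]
A^⊗2 =
  [3, 6, 4]
  [1, 0, 1]
  [7, 6, 3]

Each entry (A^⊗2)_ij equals the minimum over all length-2 walks i = v_0 → v_1 → … → v_2 = j of Σ_t A[v_t][v_{t+1}]. For example, for (i, j) = (0, 2) we minimise over 3 possible intermediate vertex sequences; the minimum is 4, attained along the walk 0 → 2 → 2.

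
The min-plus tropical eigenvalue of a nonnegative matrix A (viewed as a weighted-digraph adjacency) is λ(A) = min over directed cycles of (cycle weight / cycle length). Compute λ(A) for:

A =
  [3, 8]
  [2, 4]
λ(A) = 3

Enumerate directed cycles and compute their means (weight / length). Sample:
  cycle 0 → 0: weight = 3, length = 1, mean = 3/1 ≈ 3.000
  cycle 1 → 1: weight = 4, length = 1, mean = 4/1 ≈ 4.000
  cycle 0 → 1 → 0: weight = 10, length = 2, mean = 10/2 ≈ 5.000
  cycle 1 → 0 → 1: weight = 10, length = 2, mean = 10/2 ≈ 5.000
Minimum mean = 3.000, attained e.g. along the cycle 0 → 0 with weight 3 and length 1. So λ(A) = 3/1 = 3.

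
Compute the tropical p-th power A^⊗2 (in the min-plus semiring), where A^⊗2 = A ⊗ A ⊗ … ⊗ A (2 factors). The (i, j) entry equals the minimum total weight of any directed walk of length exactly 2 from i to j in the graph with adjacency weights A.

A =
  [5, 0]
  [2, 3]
A^⊗2 =
  [2, 3]
  [5, 2]

Each entry (A^⊗2)_ij equals the minimum over all length-2 walks i = v_0 → v_1 → … → v_2 = j of Σ_t A[v_t][v_{t+1}]. For example, for (i, j) = (0, 1) we minimise over 2 possible intermediate vertex sequences; the minimum is 3, attained along the walk 0 → 1 → 1.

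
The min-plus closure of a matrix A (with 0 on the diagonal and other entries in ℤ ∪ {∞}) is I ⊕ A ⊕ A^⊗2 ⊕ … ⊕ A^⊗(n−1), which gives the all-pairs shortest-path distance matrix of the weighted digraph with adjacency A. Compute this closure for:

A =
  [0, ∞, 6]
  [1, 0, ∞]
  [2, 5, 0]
Closure =
  [0, 11, 6]
  [1, 0, 7]
  [2, 5, 0]

This is the Floyd-Warshall all-pairs shortest-path computation. For each intermediate vertex k = 0, 1, …, 2, update dist[i][j] ← min(dist[i][j], dist[i][k] + dist[k][j]). The final matrix gives, for each (i, j), the minimum total weight of any directed path from i to j (possibly empty when i = j).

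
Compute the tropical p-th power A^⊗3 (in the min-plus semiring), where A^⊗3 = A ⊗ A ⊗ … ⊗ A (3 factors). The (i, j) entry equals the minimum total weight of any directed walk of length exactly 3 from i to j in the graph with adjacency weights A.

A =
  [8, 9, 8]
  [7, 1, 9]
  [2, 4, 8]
A^⊗3 =
  [17, 11, 18]
  [9, 3, 11]
  [12, 6, 14]

Each entry (A^⊗3)_ij equals the minimum over all length-3 walks i = v_0 → v_1 → … → v_3 = j of Σ_t A[v_t][v_{t+1}]. For example, for (i, j) = (0, 2) we minimise over 9 possible intermediate vertex sequences; the minimum is 18, attained along the walk 0 → 2 → 0 → 2.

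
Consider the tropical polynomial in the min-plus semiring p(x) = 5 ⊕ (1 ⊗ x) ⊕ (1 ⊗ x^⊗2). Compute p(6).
p(6) = 5

A tropical monomial a ⊗ x^⊗i evaluates to a + i · x. Evaluating each term at x = 6:
  Term 0 contributes 5 + 0 · 6 = 5
  Term 1 contributes 1 + 1 · 6 = 7
  Term 2 contributes 1 + 2 · 6 = 13
p(6) = ⊕ of these = min[5, 7, 13] = 5.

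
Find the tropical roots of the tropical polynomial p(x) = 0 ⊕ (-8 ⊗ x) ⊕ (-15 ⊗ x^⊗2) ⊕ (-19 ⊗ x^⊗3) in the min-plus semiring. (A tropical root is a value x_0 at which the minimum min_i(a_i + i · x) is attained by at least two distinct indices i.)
Roots: {4, 7, 8}

Each tropical root is a break point of the lower envelope of the lines y = a_i + i · x (there are 4 lines, with slopes 0, 1, ..., 3). Only the lines that attain the minimum somewhere contribute to roots; other lines are dominated. Here the surviving (envelope) indices are i = 3, i = 2, i = 1, i = 0.
Intersections between consecutive envelope lines give the roots: for adjacent envelope indices i < j the intersection is x = (a_i − a_j) / (j − i). Reading off the sorted break points: {4, 7, 8}.
Verification: at each break x_0, at least two indices attain the minimum of min_i(a_i + i · x_0).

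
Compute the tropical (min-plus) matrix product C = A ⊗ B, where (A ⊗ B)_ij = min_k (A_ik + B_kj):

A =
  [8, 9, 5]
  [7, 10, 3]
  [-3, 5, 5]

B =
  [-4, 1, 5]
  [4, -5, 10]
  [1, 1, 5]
A ⊗ B =
  [4, 4, 10]
  [3, 4, 8]
  [-7, -2, 2]

Apply the min-plus product entry-by-entry:
  C[0][0] = min over k of (A[0][0] + B[0][0] = 8 + -4 = 4, A[0][1] + B[1][0] = 9 + 4 = 13, A[0][2] + B[2][0] = 5 + 1 = 6) = 4 (attained at k = 0)
  C[0][1] = min over k of (A[0][0] + B[0][1] = 8 + 1 = 9, A[0][1] + B[1][1] = 9 + -5 = 4, A[0][2] + B[2][1] = 5 + 1 = 6) = 4 (attained at k = 1)
  C[0][2] = min over k of (A[0][0] + B[0][2] = 8 + 5 = 13, A[0][1] + B[1][2] = 9 + 10 = 19, A[0][2] + B[2][2] = 5 + 5 = 10) = 10 (attained at k = 2)
  C[1][0] = min over k of (A[1][0] + B[0][0] = 7 + -4 = 3, A[1][1] + B[1][0] = 10 + 4 = 14, A[1][2] + B[2][0] = 3 + 1 = 4) = 3 (attained at k = 0)
  C[1][1] = min over k of (A[1][0] + B[0][1] = 7 + 1 = 8, A[1][1] + B[1][1] = 10 + -5 = 5, A[1][2] + B[2][1] = 3 + 1 = 4) = 4 (attained at k = 2)
  C[1][2] = min over k of (A[1][0] + B[0][2] = 7 + 5 = 12, A[1][1] + B[1][2] = 10 + 10 = 20, A[1][2] + B[2][2] = 3 + 5 = 8) = 8 (attained at k = 2)
  C[2][0] = min over k of (A[2][0] + B[0][0] = -3 + -4 = -7, A[2][1] + B[1][0] = 5 + 4 = 9, A[2][2] + B[2][0] = 5 + 1 = 6) = -7 (attained at k = 0)
  C[2][1] = min over k of (A[2][0] + B[0][1] = -3 + 1 = -2, A[2][1] + B[1][1] = 5 + -5 = 0, A[2][2] + B[2][1] = 5 + 1 = 6) = -2 (attained at k = 0)
  C[2][2] = min over k of (A[2][0] + B[0][2] = -3 + 5 = 2, A[2][1] + B[1][2] = 5 + 10 = 15, A[2][2] + B[2][2] = 5 + 5 = 10) = 2 (attained at k = 0)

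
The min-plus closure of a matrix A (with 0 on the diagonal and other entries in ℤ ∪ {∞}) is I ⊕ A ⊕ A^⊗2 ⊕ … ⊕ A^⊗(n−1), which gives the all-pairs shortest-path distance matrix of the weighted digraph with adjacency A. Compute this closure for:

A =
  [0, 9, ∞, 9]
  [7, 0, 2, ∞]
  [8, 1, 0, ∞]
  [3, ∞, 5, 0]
Closure =
  [0, 9, 11, 9]
  [7, 0, 2, 16]
  [8, 1, 0, 17]
  [3, 6, 5, 0]

This is the Floyd-Warshall all-pairs shortest-path computation. For each intermediate vertex k = 0, 1, …, 3, update dist[i][j] ← min(dist[i][j], dist[i][k] + dist[k][j]). The final matrix gives, for each (i, j), the minimum total weight of any directed path from i to j (possibly empty when i = j).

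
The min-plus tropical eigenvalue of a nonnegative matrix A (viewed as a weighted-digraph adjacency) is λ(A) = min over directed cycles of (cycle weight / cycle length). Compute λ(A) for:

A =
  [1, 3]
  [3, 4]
λ(A) = 1

Enumerate directed cycles and compute their means (weight / length). Sample:
  cycle 0 → 0: weight = 1, length = 1, mean = 1/1 ≈ 1.000
  cycle 1 → 1: weight = 4, length = 1, mean = 4/1 ≈ 4.000
  cycle 0 → 1 → 0: weight = 6, length = 2, mean = 6/2 ≈ 3.000
  cycle 1 → 0 → 1: weight = 6, length = 2, mean = 6/2 ≈ 3.000
Minimum mean = 1.000, attained e.g. along the cycle 0 → 0 with weight 1 and length 1. So λ(A) = 1/1 = 1.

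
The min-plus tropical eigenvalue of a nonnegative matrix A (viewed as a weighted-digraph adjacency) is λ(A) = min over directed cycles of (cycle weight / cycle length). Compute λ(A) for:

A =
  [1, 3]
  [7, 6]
λ(A) = 1

Enumerate directed cycles and compute their means (weight / length). Sample:
  cycle 0 → 0: weight = 1, length = 1, mean = 1/1 ≈ 1.000
  cycle 1 → 1: weight = 6, length = 1, mean = 6/1 ≈ 6.000
  cycle 0 → 1 → 0: weight = 10, length = 2, mean = 10/2 ≈ 5.000
  cycle 1 → 0 → 1: weight = 10, length = 2, mean = 10/2 ≈ 5.000
Minimum mean = 1.000, attained e.g. along the cycle 0 → 0 with weight 1 and length 1. So λ(A) = 1/1 = 1.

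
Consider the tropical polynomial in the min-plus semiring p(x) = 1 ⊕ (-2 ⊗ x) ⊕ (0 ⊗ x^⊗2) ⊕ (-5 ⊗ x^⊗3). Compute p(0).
p(0) = -5

A tropical monomial a ⊗ x^⊗i evaluates to a + i · x. Evaluating each term at x = 0:
  Term 0 contributes 1 + 0 · 0 = 1
  Term 1 contributes -2 + 1 · 0 = -2
  Term 2 contributes 0 + 2 · 0 = 0
  Term 3 contributes -5 + 3 · 0 = -5
p(0) = ⊕ of these = min[1, -2, 0, -5] = -5.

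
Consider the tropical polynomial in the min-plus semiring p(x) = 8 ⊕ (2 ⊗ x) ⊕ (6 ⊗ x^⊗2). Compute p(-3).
p(-3) = -1

A tropical monomial a ⊗ x^⊗i evaluates to a + i · x. Evaluating each term at x = -3:
  Term 0 contributes 8 + 0 · -3 = 8
  Term 1 contributes 2 + 1 · -3 = -1
  Term 2 contributes 6 + 2 · -3 = 0
p(-3) = ⊕ of these = min[8, -1, 0] = -1.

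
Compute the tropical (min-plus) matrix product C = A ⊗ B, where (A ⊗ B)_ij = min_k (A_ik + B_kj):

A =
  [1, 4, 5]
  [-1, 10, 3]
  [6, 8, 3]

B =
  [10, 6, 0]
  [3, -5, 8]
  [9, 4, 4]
A ⊗ B =
  [7, -1, 1]
  [9, 5, -1]
  [11, 3, 6]

Apply the min-plus product entry-by-entry:
  C[0][0] = min over k of (A[0][0] + B[0][0] = 1 + 10 = 11, A[0][1] + B[1][0] = 4 + 3 = 7, A[0][2] + B[2][0] = 5 + 9 = 14) = 7 (attained at k = 1)
  C[0][1] = min over k of (A[0][0] + B[0][1] = 1 + 6 = 7, A[0][1] + B[1][1] = 4 + -5 = -1, A[0][2] + B[2][1] = 5 + 4 = 9) = -1 (attained at k = 1)
  C[0][2] = min over k of (A[0][0] + B[0][2] = 1 + 0 = 1, A[0][1] + B[1][2] = 4 + 8 = 12, A[0][2] + B[2][2] = 5 + 4 = 9) = 1 (attained at k = 0)
  C[1][0] = min over k of (A[1][0] + B[0][0] = -1 + 10 = 9, A[1][1] + B[1][0] = 10 + 3 = 13, A[1][2] + B[2][0] = 3 + 9 = 12) = 9 (attained at k = 0)
  C[1][1] = min over k of (A[1][0] + B[0][1] = -1 + 6 = 5, A[1][1] + B[1][1] = 10 + -5 = 5, A[1][2] + B[2][1] = 3 + 4 = 7) = 5 (attained at k = 0)
  C[1][2] = min over k of (A[1][0] + B[0][2] = -1 + 0 = -1, A[1][1] + B[1][2] = 10 + 8 = 18, A[1][2] + B[2][2] = 3 + 4 = 7) = -1 (attained at k = 0)
  C[2][0] = min over k of (A[2][0] + B[0][0] = 6 + 10 = 16, A[2][1] + B[1][0] = 8 + 3 = 11, A[2][2] + B[2][0] = 3 + 9 = 12) = 11 (attained at k = 1)
  C[2][1] = min over k of (A[2][0] + B[0][1] = 6 + 6 = 12, A[2][1] + B[1][1] = 8 + -5 = 3, A[2][2] + B[2][1] = 3 + 4 = 7) = 3 (attained at k = 1)
  C[2][2] = min over k of (A[2][0] + B[0][2] = 6 + 0 = 6, A[2][1] + B[1][2] = 8 + 8 = 16, A[2][2] + B[2][2] = 3 + 4 = 7) = 6 (attained at k = 0)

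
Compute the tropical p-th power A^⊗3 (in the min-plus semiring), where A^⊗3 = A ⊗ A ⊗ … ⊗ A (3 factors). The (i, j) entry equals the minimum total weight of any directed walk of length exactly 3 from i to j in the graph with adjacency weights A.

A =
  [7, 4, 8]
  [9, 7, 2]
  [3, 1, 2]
A^⊗3 =
  [9, 7, 8]
  [7, 5, 5]
  [6, 4, 5]

Each entry (A^⊗3)_ij equals the minimum over all length-3 walks i = v_0 → v_1 → … → v_3 = j of Σ_t A[v_t][v_{t+1}]. For example, for (i, j) = (0, 2) we minimise over 9 possible intermediate vertex sequences; the minimum is 8, attained along the walk 0 → 1 → 2 → 2.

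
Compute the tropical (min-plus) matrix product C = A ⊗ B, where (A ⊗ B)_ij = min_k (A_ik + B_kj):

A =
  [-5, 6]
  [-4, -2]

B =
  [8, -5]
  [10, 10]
A ⊗ B =
  [3, -10]
  [4, -9]

Apply the min-plus product entry-by-entry:
  C[0][0] = min over k of (A[0][0] + B[0][0] = -5 + 8 = 3, A[0][1] + B[1][0] = 6 + 10 = 16) = 3 (attained at k = 0)
  C[0][1] = min over k of (A[0][0] + B[0][1] = -5 + -5 = -10, A[0][1] + B[1][1] = 6 + 10 = 16) = -10 (attained at k = 0)
  C[1][0] = min over k of (A[1][0] + B[0][0] = -4 + 8 = 4, A[1][1] + B[1][0] = -2 + 10 = 8) = 4 (attained at k = 0)
  C[1][1] = min over k of (A[1][0] + B[0][1] = -4 + -5 = -9, A[1][1] + B[1][1] = -2 + 10 = 8) = -9 (attained at k = 0)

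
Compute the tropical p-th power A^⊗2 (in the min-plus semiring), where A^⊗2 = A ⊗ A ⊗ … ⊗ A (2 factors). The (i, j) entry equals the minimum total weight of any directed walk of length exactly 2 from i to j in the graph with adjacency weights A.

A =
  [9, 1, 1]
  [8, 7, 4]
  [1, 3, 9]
A^⊗2 =
  [2, 4, 5]
  [5, 7, 9]
  [10, 2, 2]

Each entry (A^⊗2)_ij equals the minimum over all length-2 walks i = v_0 → v_1 → … → v_2 = j of Σ_t A[v_t][v_{t+1}]. For example, for (i, j) = (0, 2) we minimise over 3 possible intermediate vertex sequences; the minimum is 5, attained along the walk 0 → 1 → 2.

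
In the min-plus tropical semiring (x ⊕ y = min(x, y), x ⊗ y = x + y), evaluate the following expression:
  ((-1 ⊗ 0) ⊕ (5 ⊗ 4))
((-1 ⊗ 0) ⊕ (5 ⊗ 4)) = -1

Expand innermost to outermost. Recall ⊕ takes the minimum of its arguments and ⊗ takes their sum. Working out the expression ((-1 ⊗ 0) ⊕ (5 ⊗ 4)) gives -1.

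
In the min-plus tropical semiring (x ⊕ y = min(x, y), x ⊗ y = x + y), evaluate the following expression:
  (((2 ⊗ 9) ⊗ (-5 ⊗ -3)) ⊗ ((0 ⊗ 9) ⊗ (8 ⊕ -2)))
(((2 ⊗ 9) ⊗ (-5 ⊗ -3)) ⊗ ((0 ⊗ 9) ⊗ (8 ⊕ -2))) = 10

Expand innermost to outermost. Recall ⊕ takes the minimum of its arguments and ⊗ takes their sum. Working out the expression (((2 ⊗ 9) ⊗ (-5 ⊗ -3)) ⊗ ((0 ⊗ 9) ⊗ (8 ⊕ -2))) gives 10.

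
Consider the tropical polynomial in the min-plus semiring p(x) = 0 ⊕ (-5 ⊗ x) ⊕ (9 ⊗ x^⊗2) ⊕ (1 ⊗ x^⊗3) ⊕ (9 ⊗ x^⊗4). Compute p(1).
p(1) = -4

A tropical monomial a ⊗ x^⊗i evaluates to a + i · x. Evaluating each term at x = 1:
  Term 0 contributes 0 + 0 · 1 = 0
  Term 1 contributes -5 + 1 · 1 = -4
  Term 2 contributes 9 + 2 · 1 = 11
  Term 3 contributes 1 + 3 · 1 = 4
  Term 4 contributes 9 + 4 · 1 = 13
p(1) = ⊕ of these = min[0, -4, 11, 4, 13] = -4.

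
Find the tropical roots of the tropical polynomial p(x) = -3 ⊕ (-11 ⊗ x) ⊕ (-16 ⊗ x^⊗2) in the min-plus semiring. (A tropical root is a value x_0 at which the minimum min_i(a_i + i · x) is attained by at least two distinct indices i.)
Roots: {5, 8}

Each tropical root is a break point of the lower envelope of the lines y = a_i + i · x (there are 3 lines, with slopes 0, 1, ..., 2). Only the lines that attain the minimum somewhere contribute to roots; other lines are dominated. Here the surviving (envelope) indices are i = 2, i = 1, i = 0.
Intersections between consecutive envelope lines give the roots: for adjacent envelope indices i < j the intersection is x = (a_i − a_j) / (j − i). Reading off the sorted break points: {5, 8}.
Verification: at each break x_0, at least two indices attain the minimum of min_i(a_i + i · x_0).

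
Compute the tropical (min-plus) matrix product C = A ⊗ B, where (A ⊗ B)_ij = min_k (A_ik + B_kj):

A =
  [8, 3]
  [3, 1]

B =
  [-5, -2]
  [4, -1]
A ⊗ B =
  [3, 2]
  [-2, 0]

Apply the min-plus product entry-by-entry:
  C[0][0] = min over k of (A[0][0] + B[0][0] = 8 + -5 = 3, A[0][1] + B[1][0] = 3 + 4 = 7) = 3 (attained at k = 0)
  C[0][1] = min over k of (A[0][0] + B[0][1] = 8 + -2 = 6, A[0][1] + B[1][1] = 3 + -1 = 2) = 2 (attained at k = 1)
  C[1][0] = min over k of (A[1][0] + B[0][0] = 3 + -5 = -2, A[1][1] + B[1][0] = 1 + 4 = 5) = -2 (attained at k = 0)
  C[1][1] = min over k of (A[1][0] + B[0][1] = 3 + -2 = 1, A[1][1] + B[1][1] = 1 + -1 = 0) = 0 (attained at k = 1)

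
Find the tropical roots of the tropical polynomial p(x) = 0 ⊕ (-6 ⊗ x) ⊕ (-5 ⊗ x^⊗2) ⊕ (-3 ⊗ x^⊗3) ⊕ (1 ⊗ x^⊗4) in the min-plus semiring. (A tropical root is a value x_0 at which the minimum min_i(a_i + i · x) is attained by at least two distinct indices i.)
Roots: {-4, -2, -1, 6}

Each tropical root is a break point of the lower envelope of the lines y = a_i + i · x (there are 5 lines, with slopes 0, 1, ..., 4). Only the lines that attain the minimum somewhere contribute to roots; other lines are dominated. Here the surviving (envelope) indices are i = 4, i = 3, i = 2, i = 1, i = 0.
Intersections between consecutive envelope lines give the roots: for adjacent envelope indices i < j the intersection is x = (a_i − a_j) / (j − i). Reading off the sorted break points: {-4, -2, -1, 6}.
Verification: at each break x_0, at least two indices attain the minimum of min_i(a_i + i · x_0).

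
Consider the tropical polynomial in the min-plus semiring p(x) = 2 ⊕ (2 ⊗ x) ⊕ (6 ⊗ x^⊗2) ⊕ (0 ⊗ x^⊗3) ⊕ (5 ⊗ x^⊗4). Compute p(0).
p(0) = 0

A tropical monomial a ⊗ x^⊗i evaluates to a + i · x. Evaluating each term at x = 0:
  Term 0 contributes 2 + 0 · 0 = 2
  Term 1 contributes 2 + 1 · 0 = 2
  Term 2 contributes 6 + 2 · 0 = 6
  Term 3 contributes 0 + 3 · 0 = 0
  Term 4 contributes 5 + 4 · 0 = 5
p(0) = ⊕ of these = min[2, 2, 6, 0, 5] = 0.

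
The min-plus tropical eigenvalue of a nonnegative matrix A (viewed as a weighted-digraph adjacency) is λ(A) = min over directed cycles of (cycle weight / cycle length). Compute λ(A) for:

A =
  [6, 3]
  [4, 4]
λ(A) = 7/2

Enumerate directed cycles and compute their means (weight / length). Sample:
  cycle 0 → 0: weight = 6, length = 1, mean = 6/1 ≈ 6.000
  cycle 1 → 1: weight = 4, length = 1, mean = 4/1 ≈ 4.000
  cycle 0 → 1 → 0: weight = 7, length = 2, mean = 7/2 ≈ 3.500
  cycle 1 → 0 → 1: weight = 7, length = 2, mean = 7/2 ≈ 3.500
Minimum mean = 3.500, attained e.g. along the cycle 0 → 1 → 0 with weight 7 and length 2. So λ(A) = 7/2 = 7/2.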